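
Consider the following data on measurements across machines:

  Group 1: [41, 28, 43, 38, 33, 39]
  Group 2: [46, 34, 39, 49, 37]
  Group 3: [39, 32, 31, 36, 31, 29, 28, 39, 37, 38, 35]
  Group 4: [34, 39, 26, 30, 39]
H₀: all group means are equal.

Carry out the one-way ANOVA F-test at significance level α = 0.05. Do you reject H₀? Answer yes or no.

Group means [37.00, 41.00, 34.09, 33.60], grand mean 35.926
SSB = Σnᵢ(x̄ᵢ−x̄)² = 199.743; SSW = ΣΣ(x−x̄ᵢ)² = 604.109
MSB = 199.743/3 = 66.5809; MSW = 604.109/23 = 26.2656
F = MSB/MSW = 2.5349
df = (3, 23)
p-value (upper-tail) = 0.08184
At α=0.05: p ≥ α → fail to reject H₀

reject H₀: no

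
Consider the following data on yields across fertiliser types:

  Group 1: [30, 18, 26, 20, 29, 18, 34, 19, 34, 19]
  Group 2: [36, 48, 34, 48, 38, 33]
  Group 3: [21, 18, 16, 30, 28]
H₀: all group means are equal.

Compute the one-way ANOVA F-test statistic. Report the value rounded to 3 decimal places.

test statistic = 12.038

Group means [24.70, 39.50, 22.60], grand mean 28.429
SSB = Σnᵢ(x̄ᵢ−x̄)² = 1044.343; SSW = ΣΣ(x−x̄ᵢ)² = 780.800
MSB = 1044.343/2 = 522.1714; MSW = 780.800/18 = 43.3778
F = MSB/MSW = 12.0378
df = (2, 18)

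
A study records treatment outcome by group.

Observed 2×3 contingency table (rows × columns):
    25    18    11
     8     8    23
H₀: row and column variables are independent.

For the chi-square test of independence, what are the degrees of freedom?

degrees of freedom = 2

df = (r−1)(c−1) = (2−1)·(3−1) = 2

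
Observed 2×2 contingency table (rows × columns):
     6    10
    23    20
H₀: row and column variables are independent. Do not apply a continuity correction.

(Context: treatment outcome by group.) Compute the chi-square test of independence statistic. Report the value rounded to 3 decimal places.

test statistic = 1.193

Row totals [16, 43], col totals [29, 30], n=59
χ² = (6−7.86)²/7.86 + (10−8.14)²/8.14 + (23−21.14)²/21.14 + (20−21.86)²/21.86 = 1.1927
df = 1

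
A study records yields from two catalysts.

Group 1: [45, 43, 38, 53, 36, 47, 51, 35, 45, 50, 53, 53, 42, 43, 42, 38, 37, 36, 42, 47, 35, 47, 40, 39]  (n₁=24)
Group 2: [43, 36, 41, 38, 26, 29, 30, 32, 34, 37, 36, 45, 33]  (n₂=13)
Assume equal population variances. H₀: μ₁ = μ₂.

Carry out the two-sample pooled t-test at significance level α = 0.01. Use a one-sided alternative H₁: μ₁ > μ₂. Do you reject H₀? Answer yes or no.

x̄₁=43.208, s₁=5.927, n₁=24
x̄₂=35.385, s₂=5.546, n₂=13
s_p² = [23·5.927² + 12·5.546²]/35 = 33.6296
SE = √(s_p²·(1/24+1/13)) = 1.9970
t = (43.208−35.385)/1.9970 = 3.9177
df = 35
p-value (one-sided, H₁ greater) = 0.00020
At α=0.01: p < α → reject H₀

reject H₀: yes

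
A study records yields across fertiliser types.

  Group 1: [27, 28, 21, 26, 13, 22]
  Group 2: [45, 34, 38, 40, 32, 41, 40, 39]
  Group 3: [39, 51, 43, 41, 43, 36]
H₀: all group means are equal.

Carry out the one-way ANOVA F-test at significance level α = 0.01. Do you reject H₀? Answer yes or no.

reject H₀: yes

Group means [22.83, 38.62, 42.17], grand mean 34.950
SSB = Σnᵢ(x̄ᵢ−x̄)² = 1301.408; SSW = ΣΣ(x−x̄ᵢ)² = 399.542
MSB = 1301.408/2 = 650.7042; MSW = 399.542/17 = 23.5025
F = MSB/MSW = 27.6867
df = (2, 17)
p-value (upper-tail) = 0.00000
At α=0.01: p < α → reject H₀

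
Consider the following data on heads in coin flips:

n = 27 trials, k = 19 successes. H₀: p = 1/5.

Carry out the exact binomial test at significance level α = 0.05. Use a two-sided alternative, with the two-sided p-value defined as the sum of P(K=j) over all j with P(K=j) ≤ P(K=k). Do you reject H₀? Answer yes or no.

Exact binomial: n=27, k=19, p₀=1/5=0.2000
P(X=j) = C(n,j)·p₀^j·(1−p₀)^(n−j); p = Σ P(X=j) over j with P(X=j) ≤ P(X=19)
p-value (two-sided) = 0.00000
At α=0.05: p < α → reject H₀

reject H₀: yes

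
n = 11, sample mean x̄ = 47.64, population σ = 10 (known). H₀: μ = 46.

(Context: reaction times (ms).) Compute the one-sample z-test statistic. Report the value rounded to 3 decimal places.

test statistic = 0.544

SE = σ/√n = 10/√11 = 3.0151
z = (x̄−μ₀)/SE = (47.64−46)/3.0151 = 0.5439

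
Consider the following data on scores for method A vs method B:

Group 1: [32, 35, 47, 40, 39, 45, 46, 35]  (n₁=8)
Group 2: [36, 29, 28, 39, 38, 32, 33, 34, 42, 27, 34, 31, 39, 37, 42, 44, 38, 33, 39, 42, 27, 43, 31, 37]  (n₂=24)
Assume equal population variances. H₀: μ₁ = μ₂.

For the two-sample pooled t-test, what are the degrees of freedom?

degrees of freedom = 30

df = n₁ + n₂ − 2 = 8 + 24 − 2 = 30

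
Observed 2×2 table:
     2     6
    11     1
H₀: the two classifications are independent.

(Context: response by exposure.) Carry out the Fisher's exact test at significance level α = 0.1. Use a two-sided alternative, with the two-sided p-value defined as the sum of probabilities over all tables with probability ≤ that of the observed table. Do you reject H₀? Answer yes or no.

reject H₀: yes

Margins: r₁=8, r₂=12, c₁=13, c₂=7, n=20
p_obs = C(8,2)·C(12,11)/C(20,13); sum pmf over tables with pmf ≤ p_obs
p-value (two-sided) = 0.00444
At α=0.1: p < α → reject H₀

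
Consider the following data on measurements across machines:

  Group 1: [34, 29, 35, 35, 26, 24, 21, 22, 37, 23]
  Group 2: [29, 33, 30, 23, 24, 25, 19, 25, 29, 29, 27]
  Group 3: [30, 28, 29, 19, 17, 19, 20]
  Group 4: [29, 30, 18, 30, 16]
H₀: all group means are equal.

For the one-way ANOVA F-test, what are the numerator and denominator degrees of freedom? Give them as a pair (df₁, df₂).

degrees of freedom = [3, 29]

k = 4 groups, N = 33 total
df = (k−1, N−k) = (4−1, 33−4) = (3, 29)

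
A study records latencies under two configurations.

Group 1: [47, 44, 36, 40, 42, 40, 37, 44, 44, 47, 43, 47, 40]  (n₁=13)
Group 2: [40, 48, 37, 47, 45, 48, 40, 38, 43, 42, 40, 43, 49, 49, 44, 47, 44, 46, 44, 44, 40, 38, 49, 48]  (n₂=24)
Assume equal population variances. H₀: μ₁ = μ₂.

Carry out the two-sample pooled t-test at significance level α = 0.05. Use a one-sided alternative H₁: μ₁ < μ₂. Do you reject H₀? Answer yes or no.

reject H₀: no

x̄₁=42.385, s₁=3.641, n₁=13
x̄₂=43.875, s₂=3.826, n₂=24
s_p² = [12·3.641² + 23·3.826²]/35 = 14.1629
SE = √(s_p²·(1/13+1/24)) = 1.2960
t = (42.385−43.875)/1.2960 = -1.1500
df = 35
p-value (one-sided, H₁ less) = 0.12897
At α=0.05: p ≥ α → fail to reject H₀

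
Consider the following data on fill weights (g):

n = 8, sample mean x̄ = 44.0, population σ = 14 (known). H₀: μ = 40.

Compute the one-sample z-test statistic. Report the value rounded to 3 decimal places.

test statistic = 0.808

SE = σ/√n = 14/√8 = 4.9497
z = (x̄−μ₀)/SE = (44.0−40)/4.9497 = 0.8081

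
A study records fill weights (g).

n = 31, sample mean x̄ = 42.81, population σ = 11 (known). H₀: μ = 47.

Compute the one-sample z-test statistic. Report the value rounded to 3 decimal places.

test statistic = -2.121

SE = σ/√n = 11/√31 = 1.9757
z = (x̄−μ₀)/SE = (42.81−47)/1.9757 = -2.1208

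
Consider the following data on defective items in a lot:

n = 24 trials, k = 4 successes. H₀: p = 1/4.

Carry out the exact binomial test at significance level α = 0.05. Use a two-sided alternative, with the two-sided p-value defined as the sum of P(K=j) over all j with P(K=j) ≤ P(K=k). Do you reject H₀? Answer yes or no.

reject H₀: no

Exact binomial: n=24, k=4, p₀=1/4=0.2500
P(X=j) = C(n,j)·p₀^j·(1−p₀)^(n−j); p = Σ P(X=j) over j with P(X=j) ≤ P(X=4)
p-value (two-sided) = 0.48044
At α=0.05: p ≥ α → fail to reject H₀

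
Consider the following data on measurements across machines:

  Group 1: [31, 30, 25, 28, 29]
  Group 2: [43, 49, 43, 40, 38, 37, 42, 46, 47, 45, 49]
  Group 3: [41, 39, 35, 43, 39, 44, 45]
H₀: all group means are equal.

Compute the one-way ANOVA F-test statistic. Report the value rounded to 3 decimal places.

test statistic = 29.947

Group means [28.60, 43.55, 40.86], grand mean 39.478
SSB = Σnᵢ(x̄ᵢ−x̄)² = 786.955; SSW = ΣΣ(x−x̄ᵢ)² = 262.784
MSB = 786.955/2 = 393.4774; MSW = 262.784/20 = 13.1392
F = MSB/MSW = 29.9468
df = (2, 20)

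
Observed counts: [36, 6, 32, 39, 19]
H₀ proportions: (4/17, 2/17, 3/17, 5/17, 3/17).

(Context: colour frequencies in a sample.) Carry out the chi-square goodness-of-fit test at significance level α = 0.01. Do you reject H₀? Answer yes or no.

n = 132; E_i = n·p_i = [31.06, 15.53, 23.29, 38.82, 23.29]
χ² = (36−31.06)²/31.06 + (6−15.53)²/15.53 + (32−23.29)²/23.29 + (39−38.82)²/38.82 + (19−23.29)²/23.29 = 10.6798
df = 4
p-value (upper-tail) = 0.03041
At α=0.01: p ≥ α → fail to reject H₀

reject H₀: no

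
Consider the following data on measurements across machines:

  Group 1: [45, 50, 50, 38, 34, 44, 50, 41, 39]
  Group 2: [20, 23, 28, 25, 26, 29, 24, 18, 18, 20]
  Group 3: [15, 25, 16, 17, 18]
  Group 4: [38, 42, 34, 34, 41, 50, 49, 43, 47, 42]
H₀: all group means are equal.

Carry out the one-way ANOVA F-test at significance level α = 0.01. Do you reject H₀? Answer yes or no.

Group means [43.44, 23.10, 18.20, 42.00], grand mean 33.324
SSB = Σnᵢ(x̄ᵢ−x̄)² = 3863.519; SSW = ΣΣ(x−x̄ᵢ)² = 765.922
MSB = 3863.519/3 = 1287.8397; MSW = 765.922/30 = 25.5307
F = MSB/MSW = 50.4427
df = (3, 30)
p-value (upper-tail) = 0.00000
At α=0.01: p < α → reject H₀

reject H₀: yes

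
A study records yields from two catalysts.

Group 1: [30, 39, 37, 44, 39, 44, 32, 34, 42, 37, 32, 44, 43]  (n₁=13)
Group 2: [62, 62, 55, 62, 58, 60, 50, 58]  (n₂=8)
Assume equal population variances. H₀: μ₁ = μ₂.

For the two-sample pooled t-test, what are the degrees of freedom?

degrees of freedom = 19

df = n₁ + n₂ − 2 = 13 + 8 − 2 = 19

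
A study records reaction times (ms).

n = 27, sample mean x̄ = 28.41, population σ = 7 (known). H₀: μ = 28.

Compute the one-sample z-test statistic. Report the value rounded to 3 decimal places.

SE = σ/√n = 7/√27 = 1.3472
z = (x̄−μ₀)/SE = (28.41−28)/1.3472 = 0.3043

test statistic = 0.304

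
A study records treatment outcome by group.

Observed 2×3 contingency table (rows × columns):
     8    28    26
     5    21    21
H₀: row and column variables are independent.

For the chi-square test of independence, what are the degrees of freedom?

df = (r−1)(c−1) = (2−1)·(3−1) = 2

degrees of freedom = 2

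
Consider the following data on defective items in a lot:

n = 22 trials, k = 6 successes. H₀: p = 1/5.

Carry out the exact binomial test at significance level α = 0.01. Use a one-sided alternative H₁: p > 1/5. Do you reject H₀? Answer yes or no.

Exact binomial: n=22, k=6, p₀=1/5=0.2000
P(X≥6) from Σ C(n,i)·p₀^i·(1−p₀)^(n−i)
p-value (one-sided, H₁ greater) = 0.26736
At α=0.01: p ≥ α → fail to reject H₀

reject H₀: no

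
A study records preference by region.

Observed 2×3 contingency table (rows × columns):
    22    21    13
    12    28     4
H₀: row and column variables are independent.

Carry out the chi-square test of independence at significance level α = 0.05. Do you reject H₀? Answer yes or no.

Row totals [56, 44], col totals [34, 49, 17], n=100
χ² = (22−19.04)²/19.04 + (21−27.44)²/27.44 + (13−9.52)²/9.52 + (12−14.96)²/14.96 + (28−21.56)²/21.56 + (4−7.48)²/7.48 = 7.3720
df = 2
p-value (upper-tail) = 0.02507
At α=0.05: p < α → reject H₀

reject H₀: yes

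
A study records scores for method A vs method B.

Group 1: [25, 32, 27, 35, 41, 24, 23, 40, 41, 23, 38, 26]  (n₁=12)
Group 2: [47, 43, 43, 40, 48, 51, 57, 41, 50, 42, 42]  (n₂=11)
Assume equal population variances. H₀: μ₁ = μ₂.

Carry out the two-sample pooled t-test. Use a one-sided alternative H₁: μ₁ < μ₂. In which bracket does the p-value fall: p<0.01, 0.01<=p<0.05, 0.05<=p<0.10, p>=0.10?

p-value bracket: p<0.01

x̄₁=31.250, s₁=7.387, n₁=12
x̄₂=45.818, s₂=5.269, n₂=11
s_p² = [11·7.387² + 10·5.269²]/21 = 41.8041
SE = √(s_p²·(1/12+1/11)) = 2.6989
t = (31.250−45.818)/2.6989 = -5.3978
df = 21
p-value (one-sided, H₁ less) = 0.00001
→ bracket: p<0.01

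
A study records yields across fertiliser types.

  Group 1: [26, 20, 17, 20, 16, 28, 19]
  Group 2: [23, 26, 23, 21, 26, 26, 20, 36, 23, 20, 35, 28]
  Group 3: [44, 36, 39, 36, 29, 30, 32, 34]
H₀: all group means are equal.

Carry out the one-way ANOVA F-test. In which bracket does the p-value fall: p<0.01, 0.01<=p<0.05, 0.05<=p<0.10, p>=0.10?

Group means [20.86, 25.58, 35.00], grand mean 27.148
SSB = Σnᵢ(x̄ᵢ−x̄)² = 799.634; SSW = ΣΣ(x−x̄ᵢ)² = 597.774
MSB = 799.634/2 = 399.8168; MSW = 597.774/24 = 24.9072
F = MSB/MSW = 16.0522
df = (2, 24)
p-value (upper-tail) = 0.00004
→ bracket: p<0.01

p-value bracket: p<0.01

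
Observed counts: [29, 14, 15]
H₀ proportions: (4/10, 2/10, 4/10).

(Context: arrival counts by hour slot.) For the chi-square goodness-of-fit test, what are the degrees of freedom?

df = k − 1 = 3 − 1 = 2

degrees of freedom = 2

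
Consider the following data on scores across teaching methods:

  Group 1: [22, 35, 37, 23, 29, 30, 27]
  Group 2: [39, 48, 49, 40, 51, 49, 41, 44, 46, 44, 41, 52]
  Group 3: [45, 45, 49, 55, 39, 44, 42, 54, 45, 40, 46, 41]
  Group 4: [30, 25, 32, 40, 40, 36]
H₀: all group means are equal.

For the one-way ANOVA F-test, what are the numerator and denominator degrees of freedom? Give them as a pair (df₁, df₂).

k = 4 groups, N = 37 total
df = (k−1, N−k) = (4−1, 37−4) = (3, 33)

degrees of freedom = [3, 33]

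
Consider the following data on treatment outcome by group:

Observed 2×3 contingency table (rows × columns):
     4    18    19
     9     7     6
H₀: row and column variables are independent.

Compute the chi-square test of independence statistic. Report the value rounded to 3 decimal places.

test statistic = 8.573

Row totals [41, 22], col totals [13, 25, 25], n=63
χ² = (4−8.46)²/8.46 + (18−16.27)²/16.27 + (19−16.27)²/16.27 + (9−4.54)²/4.54 + (7−8.73)²/8.73 + (6−8.73)²/8.73 = 8.5726
df = 2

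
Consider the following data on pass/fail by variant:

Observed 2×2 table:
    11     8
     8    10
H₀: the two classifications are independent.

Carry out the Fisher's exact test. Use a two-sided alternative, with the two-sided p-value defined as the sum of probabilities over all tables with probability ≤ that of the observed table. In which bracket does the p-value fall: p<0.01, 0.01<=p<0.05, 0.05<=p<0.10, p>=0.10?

Margins: r₁=19, r₂=18, c₁=19, c₂=18, n=37
p_obs = C(19,11)·C(18,8)/C(37,19); sum pmf over tables with pmf ≤ p_obs
p-value (two-sided) = 0.51712
→ bracket: p>=0.10

p-value bracket: p>=0.10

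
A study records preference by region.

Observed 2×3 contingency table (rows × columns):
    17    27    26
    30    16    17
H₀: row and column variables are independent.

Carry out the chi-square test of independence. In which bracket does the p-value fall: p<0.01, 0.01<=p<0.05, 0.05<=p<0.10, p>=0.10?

Row totals [70, 63], col totals [47, 43, 43], n=133
χ² = (17−24.74)²/24.74 + (27−22.63)²/22.63 + (26−22.63)²/22.63 + (30−22.26)²/22.26 + (16−20.37)²/20.37 + (17−20.37)²/20.37 = 7.9470
df = 2
p-value (upper-tail) = 0.01881
→ bracket: 0.01<=p<0.05

p-value bracket: 0.01<=p<0.05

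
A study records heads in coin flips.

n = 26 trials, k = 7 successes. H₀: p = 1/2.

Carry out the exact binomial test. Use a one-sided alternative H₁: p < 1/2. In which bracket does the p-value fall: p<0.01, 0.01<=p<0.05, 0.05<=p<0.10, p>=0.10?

p-value bracket: 0.01<=p<0.05

Exact binomial: n=26, k=7, p₀=1/2=0.5000
P(X≤7) from Σ C(n,i)·p₀^i·(1−p₀)^(n−i)
p-value (one-sided, H₁ less) = 0.01448
→ bracket: 0.01<=p<0.05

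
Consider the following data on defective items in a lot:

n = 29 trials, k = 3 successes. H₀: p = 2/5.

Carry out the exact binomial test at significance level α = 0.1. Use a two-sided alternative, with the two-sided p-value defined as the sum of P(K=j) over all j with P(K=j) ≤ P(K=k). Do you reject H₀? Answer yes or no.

reject H₀: yes

Exact binomial: n=29, k=3, p₀=2/5=0.4000
P(X=j) = C(n,j)·p₀^j·(1−p₀)^(n−j); p = Σ P(X=j) over j with P(X=j) ≤ P(X=3)
p-value (two-sided) = 0.00089
At α=0.1: p < α → reject H₀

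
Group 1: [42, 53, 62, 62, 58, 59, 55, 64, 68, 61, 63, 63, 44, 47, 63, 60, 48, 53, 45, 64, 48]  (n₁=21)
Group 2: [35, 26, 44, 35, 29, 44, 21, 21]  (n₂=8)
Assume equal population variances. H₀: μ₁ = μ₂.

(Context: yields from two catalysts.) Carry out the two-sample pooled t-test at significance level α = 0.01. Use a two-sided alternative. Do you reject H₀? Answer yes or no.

x̄₁=56.286, s₁=7.849, n₁=21
x̄₂=31.875, s₂=9.203, n₂=8
s_p² = [20·7.849² + 7·9.203²]/27 = 67.5985
SE = √(s_p²·(1/21+1/8)) = 3.4160
t = (56.286−31.875)/3.4160 = 7.1461
df = 27
p-value (two-sided) = 0.00000
At α=0.01: p < α → reject H₀

reject H₀: yes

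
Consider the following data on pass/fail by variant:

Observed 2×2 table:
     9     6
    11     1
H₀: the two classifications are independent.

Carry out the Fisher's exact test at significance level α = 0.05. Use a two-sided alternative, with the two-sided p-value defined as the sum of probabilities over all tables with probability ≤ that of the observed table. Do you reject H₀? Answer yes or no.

Margins: r₁=15, r₂=12, c₁=20, c₂=7, n=27
p_obs = C(15,9)·C(12,11)/C(27,20); sum pmf over tables with pmf ≤ p_obs
p-value (two-sided) = 0.09138
At α=0.05: p ≥ α → fail to reject H₀

reject H₀: no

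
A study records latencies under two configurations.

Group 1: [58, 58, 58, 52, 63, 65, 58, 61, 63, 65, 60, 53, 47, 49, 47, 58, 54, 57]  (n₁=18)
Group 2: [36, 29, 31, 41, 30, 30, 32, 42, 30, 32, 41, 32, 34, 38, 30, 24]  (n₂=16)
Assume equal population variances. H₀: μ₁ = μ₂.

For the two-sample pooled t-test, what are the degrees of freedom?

df = n₁ + n₂ − 2 = 18 + 16 − 2 = 32

degrees of freedom = 32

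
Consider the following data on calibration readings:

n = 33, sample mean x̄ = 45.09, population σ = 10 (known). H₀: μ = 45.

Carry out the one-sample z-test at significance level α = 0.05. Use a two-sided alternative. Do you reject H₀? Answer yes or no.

SE = σ/√n = 10/√33 = 1.7408
z = (x̄−μ₀)/SE = (45.09−45)/1.7408 = 0.0517
p-value (two-sided) = 0.95877
At α=0.05: p ≥ α → fail to reject H₀

reject H₀: no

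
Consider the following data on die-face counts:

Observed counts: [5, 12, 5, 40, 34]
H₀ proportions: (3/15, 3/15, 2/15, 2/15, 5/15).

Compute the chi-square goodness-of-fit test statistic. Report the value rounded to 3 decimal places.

test statistic = 75.880

n = 96; E_i = n·p_i = [19.20, 19.20, 12.80, 12.80, 32.00]
χ² = (5−19.20)²/19.20 + (12−19.20)²/19.20 + (5−12.80)²/12.80 + (40−12.80)²/12.80 + (34−32.00)²/32.00 = 75.8802
df = 4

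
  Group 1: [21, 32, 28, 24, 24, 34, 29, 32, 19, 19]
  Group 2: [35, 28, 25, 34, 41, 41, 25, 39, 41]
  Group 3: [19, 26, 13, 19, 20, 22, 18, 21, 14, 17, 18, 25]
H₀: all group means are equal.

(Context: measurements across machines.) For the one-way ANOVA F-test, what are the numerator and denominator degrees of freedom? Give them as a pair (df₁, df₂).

k = 3 groups, N = 31 total
df = (k−1, N−k) = (3−1, 31−3) = (2, 28)

degrees of freedom = [2, 28]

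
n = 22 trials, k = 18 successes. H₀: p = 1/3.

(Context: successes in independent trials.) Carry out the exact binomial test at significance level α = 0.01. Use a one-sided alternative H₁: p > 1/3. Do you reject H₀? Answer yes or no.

Exact binomial: n=22, k=18, p₀=1/3=0.3333
P(X≥18) from Σ C(n,i)·p₀^i·(1−p₀)^(n−i)
p-value (one-sided, H₁ greater) = 0.00000
At α=0.01: p < α → reject H₀

reject H₀: yes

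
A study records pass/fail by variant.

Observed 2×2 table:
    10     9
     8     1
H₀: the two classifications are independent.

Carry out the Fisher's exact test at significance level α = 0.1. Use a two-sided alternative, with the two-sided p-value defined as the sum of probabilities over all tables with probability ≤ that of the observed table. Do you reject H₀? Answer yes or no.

reject H₀: yes

Margins: r₁=19, r₂=9, c₁=18, c₂=10, n=28
p_obs = C(19,10)·C(9,8)/C(28,18); sum pmf over tables with pmf ≤ p_obs
p-value (two-sided) = 0.09798
At α=0.1: p < α → reject H₀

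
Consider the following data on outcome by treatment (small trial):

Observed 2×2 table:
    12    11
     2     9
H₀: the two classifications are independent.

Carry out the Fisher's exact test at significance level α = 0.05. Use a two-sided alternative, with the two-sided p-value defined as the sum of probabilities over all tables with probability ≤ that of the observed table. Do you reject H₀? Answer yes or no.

Margins: r₁=23, r₂=11, c₁=14, c₂=20, n=34
p_obs = C(23,12)·C(11,2)/C(34,14); sum pmf over tables with pmf ≤ p_obs
p-value (two-sided) = 0.07642
At α=0.05: p ≥ α → fail to reject H₀

reject H₀: no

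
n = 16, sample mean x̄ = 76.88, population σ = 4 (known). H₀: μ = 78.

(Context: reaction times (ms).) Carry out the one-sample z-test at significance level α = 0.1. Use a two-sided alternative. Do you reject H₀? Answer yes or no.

reject H₀: no

SE = σ/√n = 4/√16 = 1.0000
z = (x̄−μ₀)/SE = (76.88−78)/1.0000 = -1.1200
p-value (two-sided) = 0.26271
At α=0.1: p ≥ α → fail to reject H₀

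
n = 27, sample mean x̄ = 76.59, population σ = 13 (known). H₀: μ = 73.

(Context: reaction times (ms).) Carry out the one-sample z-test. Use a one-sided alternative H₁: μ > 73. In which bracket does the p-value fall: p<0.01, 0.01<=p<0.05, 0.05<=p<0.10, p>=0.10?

SE = σ/√n = 13/√27 = 2.5019
z = (x̄−μ₀)/SE = (76.59−73)/2.5019 = 1.4349
p-value (one-sided, H₁ greater) = 0.07565
→ bracket: 0.05<=p<0.10

p-value bracket: 0.05<=p<0.10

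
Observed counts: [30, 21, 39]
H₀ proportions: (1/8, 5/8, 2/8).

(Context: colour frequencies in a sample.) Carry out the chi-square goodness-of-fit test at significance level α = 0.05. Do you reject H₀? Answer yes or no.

n = 90; E_i = n·p_i = [11.25, 56.25, 22.50]
χ² = (30−11.25)²/11.25 + (21−56.25)²/56.25 + (39−22.50)²/22.50 = 65.4400
df = 2
p-value (upper-tail) = 0.00000
At α=0.05: p < α → reject H₀

reject H₀: yes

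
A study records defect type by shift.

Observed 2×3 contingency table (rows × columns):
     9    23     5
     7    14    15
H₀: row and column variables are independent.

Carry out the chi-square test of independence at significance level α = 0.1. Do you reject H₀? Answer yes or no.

reject H₀: yes

Row totals [37, 36], col totals [16, 37, 20], n=73
χ² = (9−8.11)²/8.11 + (23−18.75)²/18.75 + (5−10.14)²/10.14 + (7−7.89)²/7.89 + (14−18.25)²/18.25 + (15−9.86)²/9.86 = 7.4269
df = 2
p-value (upper-tail) = 0.02439
At α=0.1: p < α → reject H₀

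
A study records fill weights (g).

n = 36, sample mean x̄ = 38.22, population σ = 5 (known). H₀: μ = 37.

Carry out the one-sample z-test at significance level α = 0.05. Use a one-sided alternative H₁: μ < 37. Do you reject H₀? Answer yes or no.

reject H₀: no

SE = σ/√n = 5/√36 = 0.8333
z = (x̄−μ₀)/SE = (38.22−37)/0.8333 = 1.4640
p-value (one-sided, H₁ less) = 0.92840
At α=0.05: p ≥ α → fail to reject H₀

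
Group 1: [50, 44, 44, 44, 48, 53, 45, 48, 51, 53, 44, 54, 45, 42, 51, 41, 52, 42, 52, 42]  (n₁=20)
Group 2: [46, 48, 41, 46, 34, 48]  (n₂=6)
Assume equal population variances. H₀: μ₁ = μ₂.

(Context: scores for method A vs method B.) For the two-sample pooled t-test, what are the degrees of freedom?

df = n₁ + n₂ − 2 = 20 + 6 − 2 = 24

degrees of freedom = 24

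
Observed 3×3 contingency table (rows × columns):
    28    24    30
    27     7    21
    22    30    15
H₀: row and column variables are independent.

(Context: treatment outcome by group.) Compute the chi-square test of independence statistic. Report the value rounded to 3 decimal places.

test statistic = 16.067

Row totals [82, 55, 67], col totals [77, 61, 66], n=204
χ² = (28−30.95)²/30.95 + (24−24.52)²/24.52 + (30−26.53)²/26.53 + (27−20.76)²/20.76 + (7−16.45)²/16.45 + (21−17.79)²/17.79 + (22−25.29)²/25.29 + (30−20.03)²/20.03 + (15−21.68)²/21.68 = 16.0667
df = 4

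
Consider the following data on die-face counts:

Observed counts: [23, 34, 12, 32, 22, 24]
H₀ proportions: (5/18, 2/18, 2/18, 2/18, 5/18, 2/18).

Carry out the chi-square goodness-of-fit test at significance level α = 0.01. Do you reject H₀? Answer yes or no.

reject H₀: yes

n = 147; E_i = n·p_i = [40.83, 16.33, 16.33, 16.33, 40.83, 16.33]
χ² = (23−40.83)²/40.83 + (34−16.33)²/16.33 + (12−16.33)²/16.33 + (32−16.33)²/16.33 + (22−40.83)²/40.83 + (24−16.33)²/16.33 = 55.3592
df = 5
p-value (upper-tail) = 0.00000
At α=0.01: p < α → reject H₀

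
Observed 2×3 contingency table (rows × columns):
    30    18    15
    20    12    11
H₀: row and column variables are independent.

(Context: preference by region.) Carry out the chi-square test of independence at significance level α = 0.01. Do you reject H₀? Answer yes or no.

Row totals [63, 43], col totals [50, 30, 26], n=106
χ² = (30−29.72)²/29.72 + (18−17.83)²/17.83 + (15−15.45)²/15.45 + (20−20.28)²/20.28 + (12−12.17)²/12.17 + (11−10.55)²/10.55 = 0.0433
df = 2
p-value (upper-tail) = 0.97856
At α=0.01: p ≥ α → fail to reject H₀

reject H₀: no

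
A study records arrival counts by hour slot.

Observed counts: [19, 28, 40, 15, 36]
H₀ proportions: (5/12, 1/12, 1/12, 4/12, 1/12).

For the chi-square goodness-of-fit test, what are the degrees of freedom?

degrees of freedom = 4

df = k − 1 = 5 − 1 = 4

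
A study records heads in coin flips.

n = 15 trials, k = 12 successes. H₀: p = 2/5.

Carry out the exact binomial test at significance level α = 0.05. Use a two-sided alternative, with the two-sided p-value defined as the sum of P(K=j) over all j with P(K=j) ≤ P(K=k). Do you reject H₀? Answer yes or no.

Exact binomial: n=15, k=12, p₀=2/5=0.4000
P(X=j) = C(n,j)·p₀^j·(1−p₀)^(n−j); p = Σ P(X=j) over j with P(X=j) ≤ P(X=12)
p-value (two-sided) = 0.00240
At α=0.05: p < α → reject H₀

reject H₀: yes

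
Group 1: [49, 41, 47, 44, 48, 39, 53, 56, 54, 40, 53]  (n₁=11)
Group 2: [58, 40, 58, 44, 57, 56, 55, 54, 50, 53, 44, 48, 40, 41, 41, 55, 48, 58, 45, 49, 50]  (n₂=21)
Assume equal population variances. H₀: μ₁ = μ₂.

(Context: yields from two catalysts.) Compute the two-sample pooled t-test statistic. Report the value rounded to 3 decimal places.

x̄₁=47.636, s₁=6.005, n₁=11
x̄₂=49.714, s₂=6.396, n₂=21
s_p² = [10·6.005² + 20·6.396²]/30 = 39.2944
SE = √(s_p²·(1/11+1/21)) = 2.3331
t = (47.636−49.714)/2.3331 = -0.8906
df = 30

test statistic = -0.891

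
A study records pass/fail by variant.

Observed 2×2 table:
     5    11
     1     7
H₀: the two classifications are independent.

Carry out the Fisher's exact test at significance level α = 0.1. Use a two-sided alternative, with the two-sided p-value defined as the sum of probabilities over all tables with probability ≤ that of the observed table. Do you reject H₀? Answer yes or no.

reject H₀: no

Margins: r₁=16, r₂=8, c₁=6, c₂=18, n=24
p_obs = C(16,5)·C(8,1)/C(24,6); sum pmf over tables with pmf ≤ p_obs
p-value (two-sided) = 0.62139
At α=0.1: p ≥ α → fail to reject H₀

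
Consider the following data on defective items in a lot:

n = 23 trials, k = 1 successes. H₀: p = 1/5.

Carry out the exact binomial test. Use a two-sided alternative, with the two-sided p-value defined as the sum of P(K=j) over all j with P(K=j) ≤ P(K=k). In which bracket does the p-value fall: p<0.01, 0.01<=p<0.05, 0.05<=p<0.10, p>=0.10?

p-value bracket: 0.05<=p<0.10

Exact binomial: n=23, k=1, p₀=1/5=0.2000
P(X=j) = C(n,j)·p₀^j·(1−p₀)^(n−j); p = Σ P(X=j) over j with P(X=j) ≤ P(X=1)
p-value (two-sided) = 0.06719
→ bracket: 0.05<=p<0.10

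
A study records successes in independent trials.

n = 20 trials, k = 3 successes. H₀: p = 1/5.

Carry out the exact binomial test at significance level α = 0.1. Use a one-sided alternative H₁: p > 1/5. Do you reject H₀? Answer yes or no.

Exact binomial: n=20, k=3, p₀=1/5=0.2000
P(X≥3) from Σ C(n,i)·p₀^i·(1−p₀)^(n−i)
p-value (one-sided, H₁ greater) = 0.79392
At α=0.1: p ≥ α → fail to reject H₀

reject H₀: no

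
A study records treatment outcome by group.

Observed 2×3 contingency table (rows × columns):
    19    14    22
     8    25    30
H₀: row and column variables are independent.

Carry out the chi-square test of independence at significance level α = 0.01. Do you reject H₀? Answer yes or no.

Row totals [55, 63], col totals [27, 39, 52], n=118
χ² = (19−12.58)²/12.58 + (14−18.18)²/18.18 + (22−24.24)²/24.24 + (8−14.42)²/14.42 + (25−20.82)²/20.82 + (30−27.76)²/27.76 = 8.3106
df = 2
p-value (upper-tail) = 0.01568
At α=0.01: p ≥ α → fail to reject H₀

reject H₀: no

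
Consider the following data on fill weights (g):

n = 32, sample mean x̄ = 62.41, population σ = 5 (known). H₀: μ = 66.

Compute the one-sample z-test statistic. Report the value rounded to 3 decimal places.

test statistic = -4.062

SE = σ/√n = 5/√32 = 0.8839
z = (x̄−μ₀)/SE = (62.41−66)/0.8839 = -4.0616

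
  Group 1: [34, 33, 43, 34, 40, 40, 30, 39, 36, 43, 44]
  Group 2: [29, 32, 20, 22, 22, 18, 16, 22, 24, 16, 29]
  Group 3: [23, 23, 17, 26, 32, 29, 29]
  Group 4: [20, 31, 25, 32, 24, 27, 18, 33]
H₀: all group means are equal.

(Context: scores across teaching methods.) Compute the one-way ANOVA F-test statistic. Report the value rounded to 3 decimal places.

Group means [37.82, 22.73, 25.57, 26.25], grand mean 28.514
SSB = Σnᵢ(x̄ᵢ−x̄)² = 1422.211; SSW = ΣΣ(x−x̄ᵢ)² = 875.032
MSB = 1422.211/3 = 474.0703; MSW = 875.032/33 = 26.5161
F = MSB/MSW = 17.8786
df = (3, 33)

test statistic = 17.879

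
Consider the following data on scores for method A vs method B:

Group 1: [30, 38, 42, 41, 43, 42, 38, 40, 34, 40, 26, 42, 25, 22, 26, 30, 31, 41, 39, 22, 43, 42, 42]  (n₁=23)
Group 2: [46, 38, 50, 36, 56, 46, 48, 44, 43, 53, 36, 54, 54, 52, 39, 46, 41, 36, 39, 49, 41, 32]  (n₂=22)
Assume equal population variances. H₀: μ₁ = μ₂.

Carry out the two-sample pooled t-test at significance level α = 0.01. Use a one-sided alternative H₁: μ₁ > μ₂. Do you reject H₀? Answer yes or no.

x̄₁=35.609, s₁=7.347, n₁=23
x̄₂=44.500, s₂=6.947, n₂=22
s_p² = [22·7.347² + 21·6.947²]/43 = 51.1855
SE = √(s_p²·(1/23+1/22)) = 2.1336
t = (35.609−44.500)/2.1336 = -4.1674
df = 43
p-value (one-sided, H₁ greater) = 0.99993
At α=0.01: p ≥ α → fail to reject H₀

reject H₀: no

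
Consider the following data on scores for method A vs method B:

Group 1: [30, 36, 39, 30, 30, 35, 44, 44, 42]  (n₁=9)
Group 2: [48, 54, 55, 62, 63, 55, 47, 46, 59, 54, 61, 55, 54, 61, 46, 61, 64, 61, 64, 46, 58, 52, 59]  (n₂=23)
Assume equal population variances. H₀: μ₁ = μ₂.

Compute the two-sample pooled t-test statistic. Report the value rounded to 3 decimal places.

test statistic = -8.108

x̄₁=36.667, s₁=5.895, n₁=9
x̄₂=55.870, s₂=6.070, n₂=23
s_p² = [8·5.895² + 22·6.070²]/30 = 36.2870
SE = √(s_p²·(1/9+1/23)) = 2.3685
t = (36.667−55.870)/2.3685 = -8.1078
df = 30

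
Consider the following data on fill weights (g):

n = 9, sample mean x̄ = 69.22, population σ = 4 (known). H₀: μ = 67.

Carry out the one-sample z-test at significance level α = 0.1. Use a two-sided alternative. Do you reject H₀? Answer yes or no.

reject H₀: yes

SE = σ/√n = 4/√9 = 1.3333
z = (x̄−μ₀)/SE = (69.22−67)/1.3333 = 1.6650
p-value (two-sided) = 0.09591
At α=0.1: p < α → reject H₀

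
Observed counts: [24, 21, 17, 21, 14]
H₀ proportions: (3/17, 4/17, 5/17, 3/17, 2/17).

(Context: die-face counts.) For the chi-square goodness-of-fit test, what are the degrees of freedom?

df = k − 1 = 5 − 1 = 4

degrees of freedom = 4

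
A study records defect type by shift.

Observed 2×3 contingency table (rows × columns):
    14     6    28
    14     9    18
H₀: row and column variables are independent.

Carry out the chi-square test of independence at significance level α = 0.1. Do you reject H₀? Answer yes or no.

Row totals [48, 41], col totals [28, 15, 46], n=89
χ² = (14−15.10)²/15.10 + (6−8.09)²/8.09 + (28−24.81)²/24.81 + (14−12.90)²/12.90 + (9−6.91)²/6.91 + (18−21.19)²/21.19 = 2.2372
df = 2
p-value (upper-tail) = 0.32674
At α=0.1: p ≥ α → fail to reject H₀

reject H₀: no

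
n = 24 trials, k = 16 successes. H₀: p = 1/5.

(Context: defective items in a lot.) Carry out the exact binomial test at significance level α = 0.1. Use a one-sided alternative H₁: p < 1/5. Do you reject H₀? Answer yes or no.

reject H₀: no

Exact binomial: n=24, k=16, p₀=1/5=0.2000
P(X≤16) from Σ C(n,i)·p₀^i·(1−p₀)^(n−i)
p-value (one-sided, H₁ less) = 1.00000
At α=0.1: p ≥ α → fail to reject H₀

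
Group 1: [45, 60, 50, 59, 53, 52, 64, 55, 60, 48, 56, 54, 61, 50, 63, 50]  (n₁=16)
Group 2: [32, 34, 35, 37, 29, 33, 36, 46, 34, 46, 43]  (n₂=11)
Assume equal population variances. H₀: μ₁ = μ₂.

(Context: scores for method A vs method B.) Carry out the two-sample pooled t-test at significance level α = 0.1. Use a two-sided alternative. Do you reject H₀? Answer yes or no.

reject H₀: yes

x̄₁=55.000, s₁=5.692, n₁=16
x̄₂=36.818, s₂=5.706, n₂=11
s_p² = [15·5.692² + 10·5.706²]/25 = 32.4655
SE = √(s_p²·(1/16+1/11)) = 2.2317
t = (55.000−36.818)/2.2317 = 8.1471
df = 25
p-value (two-sided) = 0.00000
At α=0.1: p < α → reject H₀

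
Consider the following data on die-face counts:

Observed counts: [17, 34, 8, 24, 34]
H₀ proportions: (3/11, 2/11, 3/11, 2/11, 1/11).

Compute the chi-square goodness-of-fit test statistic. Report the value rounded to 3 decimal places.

test statistic = 84.165

n = 117; E_i = n·p_i = [31.91, 21.27, 31.91, 21.27, 10.64]
χ² = (17−31.91)²/31.91 + (34−21.27)²/21.27 + (8−31.91)²/31.91 + (24−21.27)²/21.27 + (34−10.64)²/10.64 = 84.1652
df = 4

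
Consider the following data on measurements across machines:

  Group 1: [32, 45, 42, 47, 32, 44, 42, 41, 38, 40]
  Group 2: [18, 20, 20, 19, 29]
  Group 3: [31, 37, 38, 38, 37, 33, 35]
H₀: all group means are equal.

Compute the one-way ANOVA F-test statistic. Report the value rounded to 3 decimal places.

test statistic = 33.107

Group means [40.30, 21.20, 35.57], grand mean 34.455
SSB = Σnᵢ(x̄ᵢ−x̄)² = 1228.840; SSW = ΣΣ(x−x̄ᵢ)² = 352.614
MSB = 1228.840/2 = 614.4201; MSW = 352.614/19 = 18.5586
F = MSB/MSW = 33.1069
df = (2, 19)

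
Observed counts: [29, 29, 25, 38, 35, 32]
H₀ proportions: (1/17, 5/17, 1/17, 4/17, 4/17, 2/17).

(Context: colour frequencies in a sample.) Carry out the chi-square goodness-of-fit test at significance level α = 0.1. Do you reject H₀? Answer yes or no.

n = 188; E_i = n·p_i = [11.06, 55.29, 11.06, 44.24, 44.24, 22.12]
χ² = (29−11.06)²/11.06 + (29−55.29)²/55.29 + (25−11.06)²/11.06 + (38−44.24)²/44.24 + (35−44.24)²/44.24 + (32−22.12)²/22.12 = 66.4077
df = 5
p-value (upper-tail) = 0.00000
At α=0.1: p < α → reject H₀

reject H₀: yes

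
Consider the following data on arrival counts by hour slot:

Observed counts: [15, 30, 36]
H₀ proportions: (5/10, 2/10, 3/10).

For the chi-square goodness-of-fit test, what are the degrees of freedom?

degrees of freedom = 2

df = k − 1 = 3 − 1 = 2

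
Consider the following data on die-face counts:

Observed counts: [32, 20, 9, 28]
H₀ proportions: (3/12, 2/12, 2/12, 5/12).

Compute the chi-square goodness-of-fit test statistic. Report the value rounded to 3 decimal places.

n = 89; E_i = n·p_i = [22.25, 14.83, 14.83, 37.08]
χ² = (32−22.25)²/22.25 + (20−14.83)²/14.83 + (9−14.83)²/14.83 + (28−37.08)²/37.08 = 10.5910
df = 3

test statistic = 10.591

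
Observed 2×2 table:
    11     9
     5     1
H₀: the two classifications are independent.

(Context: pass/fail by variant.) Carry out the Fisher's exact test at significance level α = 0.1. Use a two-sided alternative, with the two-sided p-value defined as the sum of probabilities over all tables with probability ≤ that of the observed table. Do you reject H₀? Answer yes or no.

Margins: r₁=20, r₂=6, c₁=16, c₂=10, n=26
p_obs = C(20,11)·C(6,5)/C(26,16); sum pmf over tables with pmf ≤ p_obs
p-value (two-sided) = 0.35239
At α=0.1: p ≥ α → fail to reject H₀

reject H₀: no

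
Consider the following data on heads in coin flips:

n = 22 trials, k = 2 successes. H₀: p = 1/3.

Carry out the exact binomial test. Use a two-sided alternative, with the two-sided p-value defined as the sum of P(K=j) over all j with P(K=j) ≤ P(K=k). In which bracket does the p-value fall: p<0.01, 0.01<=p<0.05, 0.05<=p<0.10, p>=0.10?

Exact binomial: n=22, k=2, p₀=1/3=0.3333
P(X=j) = C(n,j)·p₀^j·(1−p₀)^(n−j); p = Σ P(X=j) over j with P(X=j) ≤ P(X=2)
p-value (two-sided) = 0.01281
→ bracket: 0.01<=p<0.05

p-value bracket: 0.01<=p<0.05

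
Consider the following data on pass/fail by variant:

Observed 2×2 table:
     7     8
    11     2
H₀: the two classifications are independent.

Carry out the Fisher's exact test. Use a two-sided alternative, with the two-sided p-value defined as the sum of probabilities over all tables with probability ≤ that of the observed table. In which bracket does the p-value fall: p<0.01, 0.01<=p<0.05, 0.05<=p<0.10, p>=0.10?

Margins: r₁=15, r₂=13, c₁=18, c₂=10, n=28
p_obs = C(15,7)·C(13,11)/C(28,18); sum pmf over tables with pmf ≤ p_obs
p-value (two-sided) = 0.05457
→ bracket: 0.05<=p<0.10

p-value bracket: 0.05<=p<0.10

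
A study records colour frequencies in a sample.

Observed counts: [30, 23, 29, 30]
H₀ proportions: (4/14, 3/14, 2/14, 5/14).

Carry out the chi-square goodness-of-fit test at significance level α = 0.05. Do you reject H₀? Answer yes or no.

reject H₀: yes

n = 112; E_i = n·p_i = [32.00, 24.00, 16.00, 40.00]
χ² = (30−32.00)²/32.00 + (23−24.00)²/24.00 + (29−16.00)²/16.00 + (30−40.00)²/40.00 = 13.2292
df = 3
p-value (upper-tail) = 0.00417
At α=0.05: p < α → reject H₀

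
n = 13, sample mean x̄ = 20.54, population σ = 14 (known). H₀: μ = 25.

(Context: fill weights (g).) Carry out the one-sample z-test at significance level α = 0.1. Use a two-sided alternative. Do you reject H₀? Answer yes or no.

reject H₀: no

SE = σ/√n = 14/√13 = 3.8829
z = (x̄−μ₀)/SE = (20.54−25)/3.8829 = -1.1486
p-value (two-sided) = 0.25071
At α=0.1: p ≥ α → fail to reject H₀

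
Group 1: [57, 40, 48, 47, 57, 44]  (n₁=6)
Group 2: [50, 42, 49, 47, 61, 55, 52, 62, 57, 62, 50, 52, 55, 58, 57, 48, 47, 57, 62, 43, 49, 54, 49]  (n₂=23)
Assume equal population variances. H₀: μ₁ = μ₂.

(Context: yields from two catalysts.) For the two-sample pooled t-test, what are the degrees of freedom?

df = n₁ + n₂ − 2 = 6 + 23 − 2 = 27

degrees of freedom = 27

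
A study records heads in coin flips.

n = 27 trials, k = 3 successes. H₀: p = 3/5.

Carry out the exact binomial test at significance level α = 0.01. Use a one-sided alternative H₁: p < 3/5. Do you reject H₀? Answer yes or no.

reject H₀: yes

Exact binomial: n=27, k=3, p₀=3/5=0.6000
P(X≤3) from Σ C(n,i)·p₀^i·(1−p₀)^(n−i)
p-value (one-sided, H₁ less) = 0.00000
At α=0.01: p < α → reject H₀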